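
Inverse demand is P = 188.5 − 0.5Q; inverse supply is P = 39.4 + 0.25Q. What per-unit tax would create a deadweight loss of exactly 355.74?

Competitive equilibrium: 188.5 − 0.5Q = 39.4 + 0.25Q → Q* = 198.8, P* = 89.1.
A tax t gives ΔQ = t/0.75 and wedge t, so DWL = t²/1.5.
t²/1.5 = 355.74 → t² = 533.61 → t = 23.1.

23.1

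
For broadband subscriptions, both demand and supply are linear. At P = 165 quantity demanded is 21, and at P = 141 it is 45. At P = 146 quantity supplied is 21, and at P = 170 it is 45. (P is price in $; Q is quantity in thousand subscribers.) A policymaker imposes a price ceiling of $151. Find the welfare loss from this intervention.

Demand slope = (141 − 165)/(45 − 21) = −1, so P = 186 − Q.
Supply slope = (170 − 146)/(45 − 21) = 1, so P = 125 + Q.
Competitive equilibrium: 186 − Q = 125 + Q → Q* = 30.5, P* = 155.5.
At the ceiling P = 151, quantity supplied = (151 − 125)/1 = 26.
Willingness to pay at Q' = 26: 186 − 1·26 = 160.
ΔQ = 30.5 − 26 = 4.5; wedge = 160 − 151 = 9.
Welfare loss = ½ × 4.5 × 9 = $20.25 thousand.

$20.25 thousand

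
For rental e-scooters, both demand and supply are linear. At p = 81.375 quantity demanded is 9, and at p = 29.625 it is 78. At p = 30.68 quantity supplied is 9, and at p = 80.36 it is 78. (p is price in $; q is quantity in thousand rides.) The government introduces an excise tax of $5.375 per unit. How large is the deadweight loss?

$9.83 thousand

Demand slope = (29.625 − 81.375)/(78 − 9) = −0.75, so p = 88.125 − 0.75q.
Supply slope = (80.36 − 30.68)/(78 − 9) = 0.72, so p = 24.2 + 0.72q.
Competitive equilibrium: 88.125 − 0.75q = 24.2 + 0.72q → q* = 43.4864, p* = 55.5102.
With the tax, the buyer price exceeds the seller price by 5.375: (88.125 − 0.75q) − (24.2 + 0.72q) = 5.375 → q' = 39.8299.
Δq = 43.4864 − 39.8299 = 3.6565; the wedge equals the tax, 5.375.
The triangle = ½ × 3.6565 × 5.375 = $9.83 thousand.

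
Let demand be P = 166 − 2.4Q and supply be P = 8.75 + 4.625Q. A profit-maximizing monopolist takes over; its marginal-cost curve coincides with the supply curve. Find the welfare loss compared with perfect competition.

Competitive equilibrium: 166 − 2.4Q = 8.75 + 4.625Q → Q* = 22.3843, P* = 112.2776.
Marginal revenue: MR = 166 − 4.8Q. Set MR = MC: 166 − 4.8Q = 8.75 + 4.625Q → Q_m = 16.6844.
Price P_m = 166 − 2.4·16.6844 = 125.9574; MC(Q_m) = 8.75 + 4.625·16.6844 = 85.9154.
Competitive Q* = 22.3843, so ΔQ = 5.6999; wedge = 125.9574 − 85.9154 = 40.042.
Welfare loss = ½ × 5.6999 × 40.042 = 114.12.

114.12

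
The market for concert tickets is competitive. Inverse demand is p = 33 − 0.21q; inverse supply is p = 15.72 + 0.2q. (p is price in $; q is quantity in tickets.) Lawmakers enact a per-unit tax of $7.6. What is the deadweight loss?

$70.44

Competitive equilibrium: 33 − 0.21q = 15.72 + 0.2q → q* = 42.1463, p* = 24.1493.
With the tax, the buyer price exceeds the seller price by 7.6: (33 − 0.21q) − (15.72 + 0.2q) = 7.6 → q' = 23.6098.
Δq = 42.1463 − 23.6098 = 18.5365; the wedge equals the tax, 7.6.
DWL = ½ × 18.5365 × 7.6 = $70.44.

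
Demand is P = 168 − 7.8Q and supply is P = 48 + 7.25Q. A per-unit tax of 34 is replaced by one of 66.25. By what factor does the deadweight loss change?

Competitive equilibrium: 168 − 7.8Q = 48 + 7.25Q → Q* = 7.9734, P* = 105.8073.
For a per-unit tax t: ΔQ = t/15.05, so DWL = ½·t·(t/15.05) = t²/30.1.
At t = 34: DWL = 38.405. At t = 66.25: DWL = 145.816.
Ratio = (66.25/34)² = 3.797.

3.797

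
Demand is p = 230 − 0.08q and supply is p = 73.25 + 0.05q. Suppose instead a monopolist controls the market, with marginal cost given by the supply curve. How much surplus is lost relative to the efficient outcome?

13714.60

Competitive equilibrium: 230 − 0.08q = 73.25 + 0.05q → q* = 1205.7692, p* = 133.5385.
Marginal revenue: MR = 230 − 0.16q. Set MR = MC: 230 − 0.16q = 73.25 + 0.05q → q_m = 746.4286.
Price p_m = 230 − 0.08·746.4286 = 170.2857; MC(q_m) = 73.25 + 0.05·746.4286 = 110.5714.
Competitive q* = 1205.7692, so Δq = 459.3406; wedge = 170.2857 − 110.5714 = 59.7143.
Deadweight loss = ½ × 459.3406 × 59.7143 = 13714.60.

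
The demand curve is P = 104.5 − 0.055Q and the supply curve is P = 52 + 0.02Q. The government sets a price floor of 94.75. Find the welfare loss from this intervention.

10246.64

Competitive equilibrium: 104.5 − 0.055Q = 52 + 0.02Q → Q* = 700, P* = 66.
At the floor P = 94.75, quantity demanded = (104.5 − 94.75)/0.055 = 177.27273.
Sellers' marginal cost at Q' = 177.27273: 52 + 0.02·177.27273 = 55.54545.
ΔQ = 700 − 177.27273 = 522.72727; wedge = 94.75 − 55.54545 = 39.20455.
Deadweight loss = ½ × 522.72727 × 39.20455 = 10246.64.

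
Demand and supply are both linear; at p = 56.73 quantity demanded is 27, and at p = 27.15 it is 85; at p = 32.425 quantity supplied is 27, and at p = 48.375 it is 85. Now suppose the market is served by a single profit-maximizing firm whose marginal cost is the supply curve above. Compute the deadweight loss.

Demand slope = (27.15 − 56.73)/(85 − 27) = −0.51, so p = 70.5 − 0.51q.
Supply slope = (48.375 − 32.425)/(85 − 27) = 0.275, so p = 25 + 0.275q.
Competitive equilibrium: 70.5 − 0.51q = 25 + 0.275q → q* = 57.9618, p* = 40.9395.
Marginal revenue: MR = 70.5 − 1.02q. Set MR = MC: 70.5 − 1.02q = 25 + 0.275q → q_m = 35.1351.
Price p_m = 70.5 − 0.51·35.1351 = 52.5811; MC(q_m) = 25 + 0.275·35.1351 = 34.6622.
Competitive q* = 57.9618, so Δq = 22.8267; wedge = 52.5811 − 34.6622 = 17.9189.
Welfare loss = ½ × 22.8267 × 17.9189 = 204.51.

204.51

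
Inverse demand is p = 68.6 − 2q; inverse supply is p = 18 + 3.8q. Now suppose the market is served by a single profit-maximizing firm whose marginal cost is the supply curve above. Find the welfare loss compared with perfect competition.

Competitive equilibrium: 68.6 − 2q = 18 + 3.8q → q* = 8.7241, p* = 51.1517.
Marginal revenue: MR = 68.6 − 4q. Set MR = MC: 68.6 − 4q = 18 + 3.8q → q_m = 6.4872.
Price p_m = 68.6 − 2·6.4872 = 55.6256; MC(q_m) = 18 + 3.8·6.4872 = 42.6514.
Competitive q* = 8.7241, so Δq = 2.2369; wedge = 55.6256 − 42.6514 = 12.9742.
DWL = ½ × 2.2369 × 12.9742 = 14.51.

14.51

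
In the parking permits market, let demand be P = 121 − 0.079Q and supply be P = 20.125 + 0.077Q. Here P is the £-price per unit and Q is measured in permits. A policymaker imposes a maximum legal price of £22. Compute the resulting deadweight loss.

Competitive equilibrium: 121 − 0.079Q = 20.125 + 0.077Q → Q* = 646.6346, P* = 69.9159.
At the ceiling P = 22, quantity supplied = (22 − 20.125)/0.077 = 24.3506.
Willingness to pay at Q' = 24.3506: 121 − 0.079·24.3506 = 119.0763.
ΔQ = 646.6346 − 24.3506 = 622.284; wedge = 119.0763 − 22 = 97.0763.
Welfare loss = ½ × 622.284 × 97.0763 = £30204.51.

£30204.51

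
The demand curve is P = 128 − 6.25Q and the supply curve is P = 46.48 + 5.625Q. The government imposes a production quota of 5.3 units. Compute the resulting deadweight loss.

Competitive equilibrium: 128 − 6.25Q = 46.48 + 5.625Q → Q* = 6.8648, P* = 85.0947.
At Q = 5.3: demand price = 128 − 6.25·5.3 = 94.875; supply price = 46.48 + 5.625·5.3 = 76.2925.
ΔQ = 6.8648 − 5.3 = 1.5648; wedge = 94.875 − 76.2925 = 18.5825.
DWL = ½ × 1.5648 × 18.5825 = 14.54.

14.54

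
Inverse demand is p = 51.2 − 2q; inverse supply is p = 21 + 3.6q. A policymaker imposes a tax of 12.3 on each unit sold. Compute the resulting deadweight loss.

Competitive equilibrium: 51.2 − 2q = 21 + 3.6q → q* = 5.3929, p* = 40.4143.
With the tax, the buyer price exceeds the seller price by 12.3: (51.2 − 2q) − (21 + 3.6q) = 12.3 → q' = 3.1964.
Δq = 5.3929 − 3.1964 = 2.1965; the wedge equals the tax, 12.3.
Deadweight loss = ½ × 2.1965 × 12.3 = 13.51.

13.51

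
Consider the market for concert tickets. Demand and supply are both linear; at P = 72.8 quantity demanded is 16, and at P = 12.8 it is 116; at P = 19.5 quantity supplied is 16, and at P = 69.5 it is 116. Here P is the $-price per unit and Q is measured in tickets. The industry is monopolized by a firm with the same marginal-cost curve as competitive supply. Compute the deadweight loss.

$284.63

Demand slope = (12.8 − 72.8)/(116 − 16) = −0.6, so P = 82.4 − 0.6Q.
Supply slope = (69.5 − 19.5)/(116 − 16) = 0.5, so P = 11.5 + 0.5Q.
Competitive equilibrium: 82.4 − 0.6Q = 11.5 + 0.5Q → Q* = 64.45455, P* = 43.72727.
Marginal revenue: MR = 82.4 − 1.2Q. Set MR = MC: 82.4 − 1.2Q = 11.5 + 0.5Q → Q_m = 41.70588.
Price P_m = 82.4 − 0.6·41.70588 = 57.37647; MC(Q_m) = 11.5 + 0.5·41.70588 = 32.35294.
Competitive Q* = 64.45455, so ΔQ = 22.74867; wedge = 57.37647 − 32.35294 = 25.02353.
Welfare loss = ½ × 22.74867 × 25.02353 = $284.63.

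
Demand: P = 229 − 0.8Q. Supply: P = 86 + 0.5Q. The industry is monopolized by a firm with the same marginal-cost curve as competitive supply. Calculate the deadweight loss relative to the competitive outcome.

1141.41

Competitive equilibrium: 229 − 0.8Q = 86 + 0.5Q → Q* = 110, P* = 141.
Marginal revenue: MR = 229 − 1.6Q. Set MR = MC: 229 − 1.6Q = 86 + 0.5Q → Q_m = 68.0952.
Price P_m = 229 − 0.8·68.0952 = 174.5238; MC(Q_m) = 86 + 0.5·68.0952 = 120.0476.
Competitive Q* = 110, so ΔQ = 41.9048; wedge = 174.5238 − 120.0476 = 54.4762.
DWL = ½ × 41.9048 × 54.4762 = 1141.41.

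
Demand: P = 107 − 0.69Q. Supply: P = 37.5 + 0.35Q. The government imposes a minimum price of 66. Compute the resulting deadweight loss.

28.53

Competitive equilibrium: 107 − 0.69Q = 37.5 + 0.35Q → Q* = 66.8269, P* = 60.8894.
At the floor P = 66, quantity demanded = (107 − 66)/0.69 = 59.4203.
Sellers' marginal cost at Q' = 59.4203: 37.5 + 0.35·59.4203 = 58.2971.
ΔQ = 66.8269 − 59.4203 = 7.4066; wedge = 66 − 58.2971 = 7.7029.
DWL = ½ × 7.4066 × 7.7029 = 28.53.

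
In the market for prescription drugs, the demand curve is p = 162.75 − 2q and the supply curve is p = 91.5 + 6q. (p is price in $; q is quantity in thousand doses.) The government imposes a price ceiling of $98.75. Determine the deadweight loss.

$237.03 thousand

Competitive equilibrium: 162.75 − 2q = 91.5 + 6q → q* = 8.9063, p* = 144.9375.
At the ceiling p = 98.75, quantity supplied = (98.75 − 91.5)/6 = 1.2083.
Willingness to pay at q' = 1.2083: 162.75 − 2·1.2083 = 160.3334.
Δq = 8.9063 − 1.2083 = 7.698; wedge = 160.3334 − 98.75 = 61.5834.
Deadweight loss = ½ × 7.698 × 61.5834 = $237.03 thousand.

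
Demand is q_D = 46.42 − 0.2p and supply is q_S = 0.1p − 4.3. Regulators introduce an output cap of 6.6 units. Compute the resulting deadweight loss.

In inverse form: demand p = 232.1 − 5q, supply p = 43 + 10q.
Competitive equilibrium: 232.1 − 5q = 43 + 10q → q* = 12.6067, p* = 169.0667.
At q = 6.6: demand price = 232.1 − 5·6.6 = 199.1; supply price = 43 + 10·6.6 = 109.
Δq = 12.6067 − 6.6 = 6.0067; wedge = 199.1 − 109 = 90.1.
The triangle = ½ × 6.0067 × 90.1 = 270.60.

270.60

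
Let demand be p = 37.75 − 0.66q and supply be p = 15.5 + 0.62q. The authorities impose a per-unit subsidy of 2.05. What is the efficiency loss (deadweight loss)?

1.64

Competitive equilibrium: 37.75 − 0.66q = 15.5 + 0.62q → q* = 17.3828, p* = 26.2773.
The subsidy lowers effective supply by 2.05: p = 13.45 + 0.62q.
New quantity: 37.75 − 0.66q = 13.45 + 0.62q → q' = 18.9844.
Overproduction Δq = 18.9844 − 17.3828 = 1.6016; wedge = subsidy = 2.05.
DWL = ½ × 1.6016 × 2.05 = 1.64.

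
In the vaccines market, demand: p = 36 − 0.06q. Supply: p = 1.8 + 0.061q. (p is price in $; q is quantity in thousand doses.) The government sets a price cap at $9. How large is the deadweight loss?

$1639.37 thousand

Competitive equilibrium: 36 − 0.06q = 1.8 + 0.061q → q* = 282.6446, p* = 19.0413.
At the ceiling p = 9, quantity supplied = (9 − 1.8)/0.061 = 118.0328.
Willingness to pay at q' = 118.0328: 36 − 0.06·118.0328 = 28.918.
Δq = 282.6446 − 118.0328 = 164.6118; wedge = 28.918 − 9 = 19.918.
The triangle = ½ × 164.6118 × 19.918 = $1639.37 thousand.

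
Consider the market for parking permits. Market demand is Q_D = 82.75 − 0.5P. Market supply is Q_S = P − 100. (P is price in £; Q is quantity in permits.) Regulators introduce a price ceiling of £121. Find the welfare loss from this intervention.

In inverse form: demand P = 165.5 − 2Q, supply P = 100 + Q.
Competitive equilibrium: 165.5 − 2Q = 100 + Q → Q* = 21.8333, P* = 121.8333.
At the ceiling P = 121, quantity supplied = (121 − 100)/1 = 21.
Willingness to pay at Q' = 21: 165.5 − 2·21 = 123.5.
ΔQ = 21.8333 − 21 = 0.8333; wedge = 123.5 − 121 = 2.5.
Welfare loss = ½ × 0.8333 × 2.5 = £1.04.

£1.04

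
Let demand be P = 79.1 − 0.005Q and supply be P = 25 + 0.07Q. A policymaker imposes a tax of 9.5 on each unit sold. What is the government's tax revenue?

5649.33

Competitive equilibrium: 79.1 − 0.005Q = 25 + 0.07Q → Q* = 721.3333, P* = 75.4933.
With the tax, the buyer price exceeds the seller price by 9.5: (79.1 − 0.005Q) − (25 + 0.07Q) = 9.5 → Q' = 594.6667.
Tax revenue = 9.5 × 594.6667 = 5649.33.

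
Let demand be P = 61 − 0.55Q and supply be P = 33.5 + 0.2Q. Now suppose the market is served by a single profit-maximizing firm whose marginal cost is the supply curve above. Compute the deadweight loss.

90.24

Competitive equilibrium: 61 − 0.55Q = 33.5 + 0.2Q → Q* = 36.6667, P* = 40.8333.
Marginal revenue: MR = 61 − 1.1Q. Set MR = MC: 61 − 1.1Q = 33.5 + 0.2Q → Q_m = 21.1538.
Price P_m = 61 − 0.55·21.1538 = 49.3654; MC(Q_m) = 33.5 + 0.2·21.1538 = 37.7308.
Competitive Q* = 36.6667, so ΔQ = 15.5129; wedge = 49.3654 − 37.7308 = 11.6346.
The triangle = ½ × 15.5129 × 11.6346 = 90.24.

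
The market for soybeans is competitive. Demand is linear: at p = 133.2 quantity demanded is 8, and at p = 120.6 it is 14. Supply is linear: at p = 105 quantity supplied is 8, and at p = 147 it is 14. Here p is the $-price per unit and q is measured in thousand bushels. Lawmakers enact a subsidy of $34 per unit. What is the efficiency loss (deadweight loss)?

$63.52 thousand

Demand slope = (120.6 − 133.2)/(14 − 8) = −2.1, so p = 150 − 2.1q.
Supply slope = (147 − 105)/(14 − 8) = 7, so p = 49 + 7q.
Competitive equilibrium: 150 − 2.1q = 49 + 7q → q* = 11.0989, p* = 126.6923.
The subsidy lowers effective supply by 34: p = 15 + 7q.
New quantity: 150 − 2.1q = 15 + 7q → q' = 14.8352.
Overproduction Δq = 14.8352 − 11.0989 = 3.7363; wedge = subsidy = 34.
Welfare loss = ½ × 3.7363 × 34 = $63.52 thousand.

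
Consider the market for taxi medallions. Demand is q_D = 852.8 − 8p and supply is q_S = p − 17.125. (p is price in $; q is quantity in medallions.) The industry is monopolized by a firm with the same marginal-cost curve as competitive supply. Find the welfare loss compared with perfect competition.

In inverse form: demand p = 106.6 − 0.125q, supply p = 17.125 + q.
Competitive equilibrium: 106.6 − 0.125q = 17.125 + q → q* = 79.5333, p* = 96.6583.
Marginal revenue: MR = 106.6 − 0.25q. Set MR = MC: 106.6 − 0.25q = 17.125 + q → q_m = 71.58.
Price p_m = 106.6 − 0.125·71.58 = 97.6525; MC(q_m) = 17.125 + 1·71.58 = 88.705.
Competitive q* = 79.5333, so Δq = 7.9533; wedge = 97.6525 − 88.705 = 8.9475.
The triangle = ½ × 7.9533 × 8.9475 = $35.58.

$35.58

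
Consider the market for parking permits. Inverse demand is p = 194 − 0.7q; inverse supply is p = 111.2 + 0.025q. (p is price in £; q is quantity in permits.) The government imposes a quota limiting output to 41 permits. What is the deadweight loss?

£1942.73

Competitive equilibrium: 194 − 0.7q = 111.2 + 0.025q → q* = 114.2069, p* = 114.0552.
At q = 41: demand price = 194 − 0.7·41 = 165.3; supply price = 111.2 + 0.025·41 = 112.225.
Δq = 114.2069 − 41 = 73.2069; wedge = 165.3 − 112.225 = 53.075.
DWL = ½ × 73.2069 × 53.075 = £1942.73.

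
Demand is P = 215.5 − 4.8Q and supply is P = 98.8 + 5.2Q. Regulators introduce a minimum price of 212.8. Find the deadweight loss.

616.88

Competitive equilibrium: 215.5 − 4.8Q = 98.8 + 5.2Q → Q* = 11.67, P* = 159.484.
At the floor P = 212.8, quantity demanded = (215.5 − 212.8)/4.8 = 0.5625.
Sellers' marginal cost at Q' = 0.5625: 98.8 + 5.2·0.5625 = 101.725.
ΔQ = 11.67 − 0.5625 = 11.1075; wedge = 212.8 − 101.725 = 111.075.
DWL = ½ × 11.1075 × 111.075 = 616.88.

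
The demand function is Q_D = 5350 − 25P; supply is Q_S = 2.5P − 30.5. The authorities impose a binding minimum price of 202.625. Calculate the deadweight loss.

6680.75

In inverse form: demand P = 214 − 0.04Q, supply P = 12.2 + 0.4Q.
Competitive equilibrium: 214 − 0.04Q = 12.2 + 0.4Q → Q* = 458.6364, P* = 195.6545.
At the floor P = 202.625, quantity demanded = (214 − 202.625)/0.04 = 284.375.
Sellers' marginal cost at Q' = 284.375: 12.2 + 0.4·284.375 = 125.95.
ΔQ = 458.6364 − 284.375 = 174.2614; wedge = 202.625 − 125.95 = 76.675.
Welfare loss = ½ × 174.2614 × 76.675 = 6680.75.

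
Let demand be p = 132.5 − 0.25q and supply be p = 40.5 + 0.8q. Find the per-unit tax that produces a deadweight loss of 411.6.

Competitive equilibrium: 132.5 − 0.25q = 40.5 + 0.8q → q* = 87.619, p* = 110.5952.
A tax t gives Δq = t/1.05 and wedge t, so DWL = t²/2.1.
t²/2.1 = 411.6 → t² = 864.36 → t = 29.4.

29.4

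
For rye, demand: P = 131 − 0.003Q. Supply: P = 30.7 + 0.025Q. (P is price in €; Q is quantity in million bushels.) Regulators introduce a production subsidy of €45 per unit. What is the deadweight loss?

€36160.71 million

Competitive equilibrium: 131 − 0.003Q = 30.7 + 0.025Q → Q* = 3582.1429, P* = 120.2536.
The subsidy lowers effective supply by 45: P = 0.025Q − 14.3.
New quantity: 131 − 0.003Q = 0.025Q − 14.3 → Q' = 5189.2857.
Overproduction ΔQ = 5189.2857 − 3582.1429 = 1607.1428; wedge = subsidy = 45.
The triangle = ½ × 1607.1428 × 45 = €36160.71 million.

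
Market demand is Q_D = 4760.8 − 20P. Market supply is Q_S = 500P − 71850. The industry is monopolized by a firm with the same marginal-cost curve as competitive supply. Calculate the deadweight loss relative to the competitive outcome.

In inverse form: demand P = 238.04 − 0.05Q, supply P = 143.7 + 0.002Q.
Competitive equilibrium: 238.04 − 0.05Q = 143.7 + 0.002Q → Q* = 1814.2308, P* = 147.3285.
Marginal revenue: MR = 238.04 − 0.1Q. Set MR = MC: 238.04 − 0.1Q = 143.7 + 0.002Q → Q_m = 924.902.
Price P_m = 238.04 − 0.05·924.902 = 191.7949; MC(Q_m) = 143.7 + 0.002·924.902 = 145.5498.
Competitive Q* = 1814.2308, so ΔQ = 889.3288; wedge = 191.7949 − 145.5498 = 46.2451.
DWL = ½ × 889.3288 × 46.2451 = 20563.55.

20563.55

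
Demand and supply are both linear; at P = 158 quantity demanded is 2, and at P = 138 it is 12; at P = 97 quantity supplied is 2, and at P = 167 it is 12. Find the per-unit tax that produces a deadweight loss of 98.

Demand slope = (138 − 158)/(12 − 2) = −2, so P = 162 − 2Q.
Supply slope = (167 − 97)/(12 − 2) = 7, so P = 83 + 7Q.
Competitive equilibrium: 162 − 2Q = 83 + 7Q → Q* = 8.7778, P* = 144.4444.
A tax t gives ΔQ = t/9 and wedge t, so DWL = t²/18.
t²/18 = 98 → t² = 1764 → t = 42.

42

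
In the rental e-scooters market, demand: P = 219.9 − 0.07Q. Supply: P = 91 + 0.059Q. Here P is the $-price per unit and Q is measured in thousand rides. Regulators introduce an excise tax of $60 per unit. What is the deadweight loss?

$13953.49 thousand

Competitive equilibrium: 219.9 − 0.07Q = 91 + 0.059Q → Q* = 999.2248, P* = 149.9543.
With the tax, the buyer price exceeds the seller price by 60: (219.9 − 0.07Q) − (91 + 0.059Q) = 60 → Q' = 534.1085.
ΔQ = 999.2248 − 534.1085 = 465.1163; the wedge equals the tax, 60.
Welfare loss = ½ × 465.1163 × 60 = $13953.49 thousand.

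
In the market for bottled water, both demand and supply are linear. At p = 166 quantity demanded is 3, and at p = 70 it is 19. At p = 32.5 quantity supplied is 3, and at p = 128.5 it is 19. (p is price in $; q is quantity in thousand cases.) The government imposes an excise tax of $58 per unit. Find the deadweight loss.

$140.17 thousand

Demand slope = (70 − 166)/(19 − 3) = −6, so p = 184 − 6q.
Supply slope = (128.5 − 32.5)/(19 − 3) = 6, so p = 14.5 + 6q.
Competitive equilibrium: 184 − 6q = 14.5 + 6q → q* = 14.125, p* = 99.25.
With the tax, the buyer price exceeds the seller price by 58: (184 − 6q) − (14.5 + 6q) = 58 → q' = 9.2917.
Δq = 14.125 − 9.2917 = 4.8333; the wedge equals the tax, 58.
Deadweight loss = ½ × 4.8333 × 58 = $140.17 thousand.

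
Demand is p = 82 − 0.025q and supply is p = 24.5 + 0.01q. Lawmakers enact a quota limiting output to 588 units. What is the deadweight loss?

19472.66

Competitive equilibrium: 82 − 0.025q = 24.5 + 0.01q → q* = 1642.8571, p* = 40.9286.
At q = 588: demand price = 82 − 0.025·588 = 67.3; supply price = 24.5 + 0.01·588 = 30.38.
Δq = 1642.8571 − 588 = 1054.8571; wedge = 67.3 − 30.38 = 36.92.
Deadweight loss = ½ × 1054.8571 × 36.92 = 19472.66.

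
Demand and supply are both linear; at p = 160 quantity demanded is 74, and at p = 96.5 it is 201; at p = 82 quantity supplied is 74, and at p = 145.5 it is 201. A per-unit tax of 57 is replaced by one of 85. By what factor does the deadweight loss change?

2.224

Demand slope = (96.5 − 160)/(201 − 74) = −0.5, so p = 197 − 0.5q.
Supply slope = (145.5 − 82)/(201 − 74) = 0.5, so p = 45 + 0.5q.
Competitive equilibrium: 197 − 0.5q = 45 + 0.5q → q* = 152, p* = 121.
For a per-unit tax t: Δq = t/1, so DWL = ½·t·(t/1) = t²/2.
At t = 57: DWL = 1624.5. At t = 85: DWL = 3612.5.
Ratio = (85/57)² = 2.224.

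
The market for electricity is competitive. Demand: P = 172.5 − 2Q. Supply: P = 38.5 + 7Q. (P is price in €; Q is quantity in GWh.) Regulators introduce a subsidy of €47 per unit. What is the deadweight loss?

€122.72

Competitive equilibrium: 172.5 − 2Q = 38.5 + 7Q → Q* = 14.8889, P* = 142.7222.
The subsidy lowers effective supply by 47: P = 7Q − 8.5.
New quantity: 172.5 − 2Q = 7Q − 8.5 → Q' = 20.1111.
Overproduction ΔQ = 20.1111 − 14.8889 = 5.2222; wedge = subsidy = 47.
The triangle = ½ × 5.2222 × 47 = €122.72.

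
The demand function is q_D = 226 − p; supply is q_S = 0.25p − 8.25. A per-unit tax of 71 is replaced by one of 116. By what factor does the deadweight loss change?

In inverse form: demand p = 226 − q, supply p = 33 + 4q.
Competitive equilibrium: 226 − q = 33 + 4q → q* = 38.6, p* = 187.4.
For a per-unit tax t: Δq = t/5, so DWL = ½·t·(t/5) = t²/10.
At t = 71: DWL = 504.1. At t = 116: DWL = 1345.6.
Ratio = (116/71)² = 2.669.

2.669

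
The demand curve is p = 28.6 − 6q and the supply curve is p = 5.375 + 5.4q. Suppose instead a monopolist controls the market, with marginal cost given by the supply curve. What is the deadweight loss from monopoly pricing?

Competitive equilibrium: 28.6 − 6q = 5.375 + 5.4q → q* = 2.0373, p* = 16.3763.
Marginal revenue: MR = 28.6 − 12q. Set MR = MC: 28.6 − 12q = 5.375 + 5.4q → q_m = 1.3348.
Price p_m = 28.6 − 6·1.3348 = 20.5912; MC(q_m) = 5.375 + 5.4·1.3348 = 12.5829.
Competitive q* = 2.0373, so Δq = 0.7025; wedge = 20.5912 − 12.5829 = 8.0083.
Welfare loss = ½ × 0.7025 × 8.0083 = 2.81.

2.81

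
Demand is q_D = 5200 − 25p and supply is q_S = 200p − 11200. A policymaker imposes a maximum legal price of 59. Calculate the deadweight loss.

In inverse form: demand p = 208 − 0.04q, supply p = 56 + 0.005q.
Competitive equilibrium: 208 − 0.04q = 56 + 0.005q → q* = 3377.7778, p* = 72.8889.
At the ceiling p = 59, quantity supplied = (59 − 56)/0.005 = 600.
Willingness to pay at q' = 600: 208 − 0.04·600 = 184.
Δq = 3377.7778 − 600 = 2777.7778; wedge = 184 − 59 = 125.
Deadweight loss = ½ × 2777.7778 × 125 = 173611.11.

173611.11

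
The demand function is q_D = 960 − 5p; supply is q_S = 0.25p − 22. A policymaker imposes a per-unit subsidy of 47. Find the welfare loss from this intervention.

In inverse form: demand p = 192 − 0.2q, supply p = 88 + 4q.
Competitive equilibrium: 192 − 0.2q = 88 + 4q → q* = 24.7619, p* = 187.0476.
The subsidy lowers effective supply by 47: p = 41 + 4q.
New quantity: 192 − 0.2q = 41 + 4q → q' = 35.9524.
Overproduction Δq = 35.9524 − 24.7619 = 11.1905; wedge = subsidy = 47.
Deadweight loss = ½ × 11.1905 × 47 = 262.98.

262.98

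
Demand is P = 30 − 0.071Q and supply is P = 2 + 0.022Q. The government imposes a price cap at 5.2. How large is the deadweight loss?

Competitive equilibrium: 30 − 0.071Q = 2 + 0.022Q → Q* = 301.0753, P* = 8.6237.
At the ceiling P = 5.2, quantity supplied = (5.2 − 2)/0.022 = 145.4545.
Willingness to pay at Q' = 145.4545: 30 − 0.071·145.4545 = 19.6727.
ΔQ = 301.0753 − 145.4545 = 155.6208; wedge = 19.6727 − 5.2 = 14.4727.
The triangle = ½ × 155.6208 × 14.4727 = 1126.13.

1126.13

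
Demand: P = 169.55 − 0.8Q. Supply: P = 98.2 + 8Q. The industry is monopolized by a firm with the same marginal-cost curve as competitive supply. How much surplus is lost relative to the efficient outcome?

2.01

Competitive equilibrium: 169.55 − 0.8Q = 98.2 + 8Q → Q* = 8.108, P* = 163.0636.
Marginal revenue: MR = 169.55 − 1.6Q. Set MR = MC: 169.55 − 1.6Q = 98.2 + 8Q → Q_m = 7.4323.
Price P_m = 169.55 − 0.8·7.4323 = 163.6042; MC(Q_m) = 98.2 + 8·7.4323 = 157.6584.
Competitive Q* = 8.108, so ΔQ = 0.6757; wedge = 163.6042 − 157.6584 = 5.9458.
Deadweight loss = ½ × 0.6757 × 5.9458 = 2.01.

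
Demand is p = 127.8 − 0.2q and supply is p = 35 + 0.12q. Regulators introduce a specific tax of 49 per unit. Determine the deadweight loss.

Competitive equilibrium: 127.8 − 0.2q = 35 + 0.12q → q* = 290, p* = 69.8.
With the tax, the buyer price exceeds the seller price by 49: (127.8 − 0.2q) − (35 + 0.12q) = 49 → q' = 136.875.
Δq = 290 − 136.875 = 153.125; the wedge equals the tax, 49.
Deadweight loss = ½ × 153.125 × 49 = 3751.56.

3751.56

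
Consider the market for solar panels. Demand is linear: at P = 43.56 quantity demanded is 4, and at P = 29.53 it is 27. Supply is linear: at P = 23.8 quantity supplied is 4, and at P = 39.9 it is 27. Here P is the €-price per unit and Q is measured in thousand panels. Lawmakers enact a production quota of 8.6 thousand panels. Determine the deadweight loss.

€71.99 thousand

Demand slope = (29.53 − 43.56)/(27 − 4) = −0.61, so P = 46 − 0.61Q.
Supply slope = (39.9 − 23.8)/(27 − 4) = 0.7, so P = 21 + 0.7Q.
Competitive equilibrium: 46 − 0.61Q = 21 + 0.7Q → Q* = 19.084, P* = 34.3588.
At Q = 8.6: demand price = 46 − 0.61·8.6 = 40.754; supply price = 21 + 0.7·8.6 = 27.02.
ΔQ = 19.084 − 8.6 = 10.484; wedge = 40.754 − 27.02 = 13.734.
DWL = ½ × 10.484 × 13.734 = €71.99 thousand.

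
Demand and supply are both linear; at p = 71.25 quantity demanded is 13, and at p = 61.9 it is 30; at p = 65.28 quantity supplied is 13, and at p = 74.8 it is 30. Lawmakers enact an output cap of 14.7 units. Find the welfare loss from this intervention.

Demand slope = (61.9 − 71.25)/(30 − 13) = −0.55, so p = 78.4 − 0.55q.
Supply slope = (74.8 − 65.28)/(30 − 13) = 0.56, so p = 58 + 0.56q.
Competitive equilibrium: 78.4 − 0.55q = 58 + 0.56q → q* = 18.3784, p* = 68.2919.
At q = 14.7: demand price = 78.4 − 0.55·14.7 = 70.315; supply price = 58 + 0.56·14.7 = 66.232.
Δq = 18.3784 − 14.7 = 3.6784; wedge = 70.315 − 66.232 = 4.083.
Welfare loss = ½ × 3.6784 × 4.083 = 7.51.

7.51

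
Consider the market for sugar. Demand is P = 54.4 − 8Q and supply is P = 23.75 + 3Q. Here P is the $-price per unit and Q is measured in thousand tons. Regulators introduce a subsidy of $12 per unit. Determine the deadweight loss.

$6.55 thousand

Competitive equilibrium: 54.4 − 8Q = 23.75 + 3Q → Q* = 2.7864, P* = 32.1091.
The subsidy lowers effective supply by 12: P = 11.75 + 3Q.
New quantity: 54.4 − 8Q = 11.75 + 3Q → Q' = 3.8773.
Overproduction ΔQ = 3.8773 − 2.7864 = 1.0909; wedge = subsidy = 12.
Deadweight loss = ½ × 1.0909 × 12 = $6.55 thousand.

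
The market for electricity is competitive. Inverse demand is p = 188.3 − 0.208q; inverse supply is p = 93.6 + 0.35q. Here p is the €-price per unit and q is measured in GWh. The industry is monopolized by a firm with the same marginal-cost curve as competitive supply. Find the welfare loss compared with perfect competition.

€592.52

Competitive equilibrium: 188.3 − 0.208q = 93.6 + 0.35q → q* = 169.7133, p* = 152.9996.
Marginal revenue: MR = 188.3 − 0.416q. Set MR = MC: 188.3 − 0.416q = 93.6 + 0.35q → q_m = 123.6292.
Price p_m = 188.3 − 0.208·123.6292 = 162.5851; MC(q_m) = 93.6 + 0.35·123.6292 = 136.8702.
Competitive q* = 169.7133, so Δq = 46.0841; wedge = 162.5851 − 136.8702 = 25.7149.
DWL = ½ × 46.0841 × 25.7149 = €592.52.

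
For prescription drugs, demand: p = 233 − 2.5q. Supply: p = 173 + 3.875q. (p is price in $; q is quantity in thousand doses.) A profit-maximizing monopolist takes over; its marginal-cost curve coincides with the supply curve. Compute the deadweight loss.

Competitive equilibrium: 233 − 2.5q = 173 + 3.875q → q* = 9.4118, p* = 209.4706.
Marginal revenue: MR = 233 − 5q. Set MR = MC: 233 − 5q = 173 + 3.875q → q_m = 6.7606.
Price p_m = 233 − 2.5·6.7606 = 216.0985; MC(q_m) = 173 + 3.875·6.7606 = 199.1973.
Competitive q* = 9.4118, so Δq = 2.6512; wedge = 216.0985 − 199.1973 = 16.9012.
The triangle = ½ × 2.6512 × 16.9012 = $22.40 thousand.

$22.40 thousand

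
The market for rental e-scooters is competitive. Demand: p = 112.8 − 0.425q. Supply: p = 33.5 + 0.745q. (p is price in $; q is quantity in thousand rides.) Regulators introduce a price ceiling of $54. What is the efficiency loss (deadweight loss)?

Competitive equilibrium: 112.8 − 0.425q = 33.5 + 0.745q → q* = 67.77778, p* = 83.99444.
At the ceiling p = 54, quantity supplied = (54 − 33.5)/0.745 = 27.51678.
Willingness to pay at q' = 27.51678: 112.8 − 0.425·27.51678 = 101.10537.
Δq = 67.77778 − 27.51678 = 40.261; wedge = 101.10537 − 54 = 47.10537.
Welfare loss = ½ × 40.261 × 47.10537 = $948.25 thousand.

$948.25 thousand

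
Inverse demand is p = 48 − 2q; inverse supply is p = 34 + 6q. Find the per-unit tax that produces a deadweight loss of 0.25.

2

Competitive equilibrium: 48 − 2q = 34 + 6q → q* = 1.75, p* = 44.5.
A tax t gives Δq = t/8 and wedge t, so DWL = t²/16.
t²/16 = 0.25 → t² = 4 → t = 2.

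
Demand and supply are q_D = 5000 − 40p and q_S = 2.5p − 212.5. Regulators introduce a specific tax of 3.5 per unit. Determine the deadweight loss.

In inverse form: demand p = 125 − 0.025q, supply p = 85 + 0.4q.
Competitive equilibrium: 125 − 0.025q = 85 + 0.4q → q* = 94.1176, p* = 122.6471.
With the tax, the buyer price exceeds the seller price by 3.5: (125 − 0.025q) − (85 + 0.4q) = 3.5 → q' = 85.8824.
Δq = 94.1176 − 85.8824 = 8.2352; the wedge equals the tax, 3.5.
Deadweight loss = ½ × 8.2352 × 3.5 = 14.41.

14.41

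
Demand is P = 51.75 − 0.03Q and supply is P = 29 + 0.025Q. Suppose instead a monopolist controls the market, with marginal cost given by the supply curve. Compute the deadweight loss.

Competitive equilibrium: 51.75 − 0.03Q = 29 + 0.025Q → Q* = 413.6364, P* = 39.3409.
Marginal revenue: MR = 51.75 − 0.06Q. Set MR = MC: 51.75 − 0.06Q = 29 + 0.025Q → Q_m = 267.6471.
Price P_m = 51.75 − 0.03·267.6471 = 43.7206; MC(Q_m) = 29 + 0.025·267.6471 = 35.6912.
Competitive Q* = 413.6364, so ΔQ = 145.9893; wedge = 43.7206 − 35.6912 = 8.0294.
The triangle = ½ × 145.9893 × 8.0294 = 586.10.

586.10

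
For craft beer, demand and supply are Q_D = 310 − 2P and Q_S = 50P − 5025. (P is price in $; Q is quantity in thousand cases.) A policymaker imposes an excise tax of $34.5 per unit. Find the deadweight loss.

$1144.47 thousand

In inverse form: demand P = 155 − 0.5Q, supply P = 100.5 + 0.02Q.
Competitive equilibrium: 155 − 0.5Q = 100.5 + 0.02Q → Q* = 104.8077, P* = 102.5962.
With the tax, the buyer price exceeds the seller price by 34.5: (155 − 0.5Q) − (100.5 + 0.02Q) = 34.5 → Q' = 38.4615.
ΔQ = 104.8077 − 38.4615 = 66.3462; the wedge equals the tax, 34.5.
Welfare loss = ½ × 66.3462 × 34.5 = $1144.47 thousand.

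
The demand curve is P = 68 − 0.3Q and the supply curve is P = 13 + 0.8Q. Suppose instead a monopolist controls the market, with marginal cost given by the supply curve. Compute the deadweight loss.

63.14

Competitive equilibrium: 68 − 0.3Q = 13 + 0.8Q → Q* = 50, P* = 53.
Marginal revenue: MR = 68 − 0.6Q. Set MR = MC: 68 − 0.6Q = 13 + 0.8Q → Q_m = 39.2857.
Price P_m = 68 − 0.3·39.2857 = 56.2143; MC(Q_m) = 13 + 0.8·39.2857 = 44.4286.
Competitive Q* = 50, so ΔQ = 10.7143; wedge = 56.2143 − 44.4286 = 11.7857.
DWL = ½ × 10.7143 × 11.7857 = 63.14.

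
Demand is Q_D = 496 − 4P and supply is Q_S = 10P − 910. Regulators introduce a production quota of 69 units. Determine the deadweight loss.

In inverse form: demand P = 124 − 0.25Q, supply P = 91 + 0.1Q.
Competitive equilibrium: 124 − 0.25Q = 91 + 0.1Q → Q* = 94.2857, P* = 100.4286.
At Q = 69: demand price = 124 − 0.25·69 = 106.75; supply price = 91 + 0.1·69 = 97.9.
ΔQ = 94.2857 − 69 = 25.2857; wedge = 106.75 − 97.9 = 8.85.
The triangle = ½ × 25.2857 × 8.85 = 111.89.

111.89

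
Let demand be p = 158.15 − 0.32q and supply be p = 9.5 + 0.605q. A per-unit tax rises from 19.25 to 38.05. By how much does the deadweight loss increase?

Competitive equilibrium: 158.15 − 0.32q = 9.5 + 0.605q → q* = 160.7027, p* = 106.7251.
For a per-unit tax t: Δq = t/0.925, so DWL = ½·t·(t/0.925) = t²/1.85.
At t = 19.25: DWL = 200.304. At t = 38.05: DWL = 782.596.
Increase = 782.596 − 200.304 = 582.29.

582.29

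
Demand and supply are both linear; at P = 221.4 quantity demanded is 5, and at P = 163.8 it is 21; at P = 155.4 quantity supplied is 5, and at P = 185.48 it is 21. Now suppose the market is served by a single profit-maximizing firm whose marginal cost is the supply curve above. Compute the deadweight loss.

Demand slope = (163.8 − 221.4)/(21 − 5) = −3.6, so P = 239.4 − 3.6Q.
Supply slope = (185.48 − 155.4)/(21 − 5) = 1.88, so P = 146 + 1.88Q.
Competitive equilibrium: 239.4 − 3.6Q = 146 + 1.88Q → Q* = 17.0438, P* = 178.0423.
Marginal revenue: MR = 239.4 − 7.2Q. Set MR = MC: 239.4 − 7.2Q = 146 + 1.88Q → Q_m = 10.2863.
Price P_m = 239.4 − 3.6·10.2863 = 202.3693; MC(Q_m) = 146 + 1.88·10.2863 = 165.3382.
Competitive Q* = 17.0438, so ΔQ = 6.7575; wedge = 202.3693 − 165.3382 = 37.0311.
Deadweight loss = ½ × 6.7575 × 37.0311 = 125.12.

125.12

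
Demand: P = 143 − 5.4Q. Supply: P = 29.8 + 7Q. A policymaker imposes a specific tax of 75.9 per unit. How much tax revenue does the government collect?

Competitive equilibrium: 143 − 5.4Q = 29.8 + 7Q → Q* = 9.129, P* = 93.7032.
With the tax, the buyer price exceeds the seller price by 75.9: (143 − 5.4Q) − (29.8 + 7Q) = 75.9 → Q' = 3.0081.
Tax revenue = 75.9 × 3.0081 = 228.31.

228.31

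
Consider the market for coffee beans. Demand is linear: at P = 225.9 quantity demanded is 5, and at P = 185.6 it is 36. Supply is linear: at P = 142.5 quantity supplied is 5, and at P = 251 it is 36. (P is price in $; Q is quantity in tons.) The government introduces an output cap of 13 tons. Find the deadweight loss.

Demand slope = (185.6 − 225.9)/(36 − 5) = −1.3, so P = 232.4 − 1.3Q.
Supply slope = (251 − 142.5)/(36 − 5) = 3.5, so P = 125 + 3.5Q.
Competitive equilibrium: 232.4 − 1.3Q = 125 + 3.5Q → Q* = 22.375, P* = 203.3125.
At Q = 13: demand price = 232.4 − 1.3·13 = 215.5; supply price = 125 + 3.5·13 = 170.5.
ΔQ = 22.375 − 13 = 9.375; wedge = 215.5 − 170.5 = 45.
The triangle = ½ × 9.375 × 45 = $210.94.

$210.94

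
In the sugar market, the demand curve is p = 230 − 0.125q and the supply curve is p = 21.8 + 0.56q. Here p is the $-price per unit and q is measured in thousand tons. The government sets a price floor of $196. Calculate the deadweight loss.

$349.44 thousand

Competitive equilibrium: 230 − 0.125q = 21.8 + 0.56q → q* = 303.9416, p* = 192.0073.
At the floor p = 196, quantity demanded = (230 − 196)/0.125 = 272.
Sellers' marginal cost at q' = 272: 21.8 + 0.56·272 = 174.12.
Δq = 303.9416 − 272 = 31.9416; wedge = 196 − 174.12 = 21.88.
DWL = ½ × 31.9416 × 21.88 = $349.44 thousand.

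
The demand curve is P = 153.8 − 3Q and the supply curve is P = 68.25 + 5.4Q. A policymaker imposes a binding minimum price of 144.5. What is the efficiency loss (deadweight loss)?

210.80

Competitive equilibrium: 153.8 − 3Q = 68.25 + 5.4Q → Q* = 10.1845, P* = 123.2464.
At the floor P = 144.5, quantity demanded = (153.8 − 144.5)/3 = 3.1.
Sellers' marginal cost at Q' = 3.1: 68.25 + 5.4·3.1 = 84.99.
ΔQ = 10.1845 − 3.1 = 7.0845; wedge = 144.5 − 84.99 = 59.51.
The triangle = ½ × 7.0845 × 59.51 = 210.80.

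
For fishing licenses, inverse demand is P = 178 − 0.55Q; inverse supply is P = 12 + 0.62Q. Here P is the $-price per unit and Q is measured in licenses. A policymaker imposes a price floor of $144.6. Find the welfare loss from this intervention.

Competitive equilibrium: 178 − 0.55Q = 12 + 0.62Q → Q* = 141.88034, P* = 99.96581.
At the floor P = 144.6, quantity demanded = (178 − 144.6)/0.55 = 60.72727.
Sellers' marginal cost at Q' = 60.72727: 12 + 0.62·60.72727 = 49.65091.
ΔQ = 141.88034 − 60.72727 = 81.15307; wedge = 144.6 − 49.65091 = 94.94909.
Welfare loss = ½ × 81.15307 × 94.94909 = $3852.71.

$3852.71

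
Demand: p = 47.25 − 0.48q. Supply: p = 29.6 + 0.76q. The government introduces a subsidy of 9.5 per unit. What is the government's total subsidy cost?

208

Competitive equilibrium: 47.25 − 0.48q = 29.6 + 0.76q → q* = 14.2339, p* = 40.4177.
The subsidy lowers effective supply by 9.5: p = 20.1 + 0.76q.
New quantity: 47.25 − 0.48q = 20.1 + 0.76q → q' = 21.8952.
Total subsidy cost = 9.5 × 21.8952 = 208.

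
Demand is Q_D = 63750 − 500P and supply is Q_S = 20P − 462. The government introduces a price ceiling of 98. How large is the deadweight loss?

In inverse form: demand P = 127.5 − 0.002Q, supply P = 23.1 + 0.05Q.
Competitive equilibrium: 127.5 − 0.002Q = 23.1 + 0.05Q → Q* = 2007.6923, P* = 123.4846.
At the ceiling P = 98, quantity supplied = (98 − 23.1)/0.05 = 1498.
Willingness to pay at Q' = 1498: 127.5 − 0.002·1498 = 124.504.
ΔQ = 2007.6923 − 1498 = 509.6923; wedge = 124.504 − 98 = 26.504.
Deadweight loss = ½ × 509.6923 × 26.504 = 6754.44.

6754.44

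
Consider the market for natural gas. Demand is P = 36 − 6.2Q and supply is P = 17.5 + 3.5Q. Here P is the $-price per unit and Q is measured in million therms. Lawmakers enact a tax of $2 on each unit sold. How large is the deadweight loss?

$0.21 million

Competitive equilibrium: 36 − 6.2Q = 17.5 + 3.5Q → Q* = 1.9072, P* = 24.1753.
With the tax, the buyer price exceeds the seller price by 2: (36 − 6.2Q) − (17.5 + 3.5Q) = 2 → Q' = 1.701.
ΔQ = 1.9072 − 1.701 = 0.2062; the wedge equals the tax, 2.
DWL = ½ × 0.2062 × 2 = $0.21 million.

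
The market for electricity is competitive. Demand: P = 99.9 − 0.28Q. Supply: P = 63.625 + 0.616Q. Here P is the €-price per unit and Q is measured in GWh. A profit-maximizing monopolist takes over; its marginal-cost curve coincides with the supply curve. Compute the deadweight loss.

€41.63

Competitive equilibrium: 99.9 − 0.28Q = 63.625 + 0.616Q → Q* = 40.4855, P* = 88.5641.
Marginal revenue: MR = 99.9 − 0.56Q. Set MR = MC: 99.9 − 0.56Q = 63.625 + 0.616Q → Q_m = 30.8461.
Price P_m = 99.9 − 0.28·30.8461 = 91.2631; MC(Q_m) = 63.625 + 0.616·30.8461 = 82.6262.
Competitive Q* = 40.4855, so ΔQ = 9.6394; wedge = 91.2631 − 82.6262 = 8.6369.
The triangle = ½ × 9.6394 × 8.6369 = €41.63.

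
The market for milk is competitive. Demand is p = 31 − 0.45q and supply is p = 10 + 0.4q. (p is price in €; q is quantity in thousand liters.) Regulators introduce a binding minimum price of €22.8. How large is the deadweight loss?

Competitive equilibrium: 31 − 0.45q = 10 + 0.4q → q* = 24.7059, p* = 19.8824.
At the floor p = 22.8, quantity demanded = (31 − 22.8)/0.45 = 18.2222.
Sellers' marginal cost at q' = 18.2222: 10 + 0.4·18.2222 = 17.2889.
Δq = 24.7059 − 18.2222 = 6.4837; wedge = 22.8 − 17.2889 = 5.5111.
Deadweight loss = ½ × 6.4837 × 5.5111 = €17.87 thousand.

€17.87 thousand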